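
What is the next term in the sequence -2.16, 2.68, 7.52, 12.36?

Differences: 2.68 - -2.16 = 4.84
This is an arithmetic sequence with common difference d = 4.84.
Next term = 12.36 + 4.84 = 17.2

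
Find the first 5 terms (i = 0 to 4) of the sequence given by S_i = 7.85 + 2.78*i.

This is an arithmetic sequence.
i=0: S_0 = 7.85 + 2.78*0 = 7.85
i=1: S_1 = 7.85 + 2.78*1 = 10.63
i=2: S_2 = 7.85 + 2.78*2 = 13.41
i=3: S_3 = 7.85 + 2.78*3 = 16.19
i=4: S_4 = 7.85 + 2.78*4 = 18.97
The first 5 terms are: [7.85, 10.63, 13.41, 16.19, 18.97]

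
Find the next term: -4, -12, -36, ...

Ratios: -12 / -4 = 3.0
This is a geometric sequence with common ratio r = 3.
Next term = -36 * 3 = -108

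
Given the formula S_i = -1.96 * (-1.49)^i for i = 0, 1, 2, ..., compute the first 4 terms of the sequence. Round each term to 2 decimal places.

This is a geometric sequence.
i=0: S_0 = -1.96 * (-1.49)^0 = -1.96
i=1: S_1 = -1.96 * (-1.49)^1 ≈ 2.92
i=2: S_2 = -1.96 * (-1.49)^2 ≈ -4.35
i=3: S_3 = -1.96 * (-1.49)^3 ≈ 6.48
The first 4 terms are: [-1.96, 2.92, -4.35, 6.48]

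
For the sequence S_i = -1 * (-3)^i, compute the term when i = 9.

S_9 = -1 * (-3)^9 = -1 * -19683 = 19683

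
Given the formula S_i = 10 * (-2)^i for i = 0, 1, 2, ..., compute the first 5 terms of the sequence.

This is a geometric sequence.
i=0: S_0 = 10 * (-2)^0 = 10
i=1: S_1 = 10 * (-2)^1 = -20
i=2: S_2 = 10 * (-2)^2 = 40
i=3: S_3 = 10 * (-2)^3 = -80
i=4: S_4 = 10 * (-2)^4 = 160
The first 5 terms are: [10, -20, 40, -80, 160]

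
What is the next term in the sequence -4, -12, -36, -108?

Ratios: -12 / -4 = 3.0
This is a geometric sequence with common ratio r = 3.
Next term = -108 * 3 = -324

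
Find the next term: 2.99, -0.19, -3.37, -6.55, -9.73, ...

Differences: -0.19 - 2.99 = -3.18
This is an arithmetic sequence with common difference d = -3.18.
Next term = -9.73 + -3.18 = -12.91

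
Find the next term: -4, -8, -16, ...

Ratios: -8 / -4 = 2.0
This is a geometric sequence with common ratio r = 2.
Next term = -16 * 2 = -32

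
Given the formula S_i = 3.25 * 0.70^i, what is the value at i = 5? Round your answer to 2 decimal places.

S_5 = 3.25 * 0.7^5 ≈ 3.25 * 0.1681 ≈ 0.55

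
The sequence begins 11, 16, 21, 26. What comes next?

Differences: 16 - 11 = 5
This is an arithmetic sequence with common difference d = 5.
Next term = 26 + 5 = 31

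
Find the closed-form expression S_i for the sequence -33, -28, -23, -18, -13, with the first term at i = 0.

Check differences: -28 - -33 = 5
-23 - -28 = 5
Common difference d = 5.
First term a = -33.
Formula: S_i = -33 + 5*i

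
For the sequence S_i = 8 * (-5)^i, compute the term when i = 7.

S_7 = 8 * (-5)^7 = 8 * -78125 = -625000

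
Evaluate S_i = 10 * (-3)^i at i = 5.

S_5 = 10 * (-3)^5 = 10 * -243 = -2430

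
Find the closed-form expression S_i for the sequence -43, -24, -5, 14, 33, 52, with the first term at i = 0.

Check differences: -24 - -43 = 19
-5 - -24 = 19
Common difference d = 19.
First term a = -43.
Formula: S_i = -43 + 19*i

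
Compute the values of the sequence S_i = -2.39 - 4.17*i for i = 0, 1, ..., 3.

This is an arithmetic sequence.
i=0: S_0 = -2.39 + -4.17*0 = -2.39
i=1: S_1 = -2.39 + -4.17*1 = -6.56
i=2: S_2 = -2.39 + -4.17*2 = -10.73
i=3: S_3 = -2.39 + -4.17*3 = -14.9
The first 4 terms are: [-2.39, -6.56, -10.73, -14.9]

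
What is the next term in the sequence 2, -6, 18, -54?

Ratios: -6 / 2 = -3.0
This is a geometric sequence with common ratio r = -3.
Next term = -54 * -3 = 162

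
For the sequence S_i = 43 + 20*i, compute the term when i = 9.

S_9 = 43 + 20*9 = 43 + 180 = 223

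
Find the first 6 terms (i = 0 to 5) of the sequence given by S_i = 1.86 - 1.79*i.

This is an arithmetic sequence.
i=0: S_0 = 1.86 + -1.79*0 = 1.86
i=1: S_1 = 1.86 + -1.79*1 = 0.07
i=2: S_2 = 1.86 + -1.79*2 = -1.72
i=3: S_3 = 1.86 + -1.79*3 = -3.51
i=4: S_4 = 1.86 + -1.79*4 = -5.3
i=5: S_5 = 1.86 + -1.79*5 = -7.09
The first 6 terms are: [1.86, 0.07, -1.72, -3.51, -5.3, -7.09]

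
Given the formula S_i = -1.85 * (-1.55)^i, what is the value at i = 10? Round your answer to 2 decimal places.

S_10 = -1.85 * (-1.55)^10 ≈ -1.85 * 80.0418 ≈ -148.08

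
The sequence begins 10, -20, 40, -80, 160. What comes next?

Ratios: -20 / 10 = -2.0
This is a geometric sequence with common ratio r = -2.
Next term = 160 * -2 = -320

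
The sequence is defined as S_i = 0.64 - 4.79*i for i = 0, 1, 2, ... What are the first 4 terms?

This is an arithmetic sequence.
i=0: S_0 = 0.64 + -4.79*0 = 0.64
i=1: S_1 = 0.64 + -4.79*1 = -4.15
i=2: S_2 = 0.64 + -4.79*2 = -8.94
i=3: S_3 = 0.64 + -4.79*3 = -13.73
The first 4 terms are: [0.64, -4.15, -8.94, -13.73]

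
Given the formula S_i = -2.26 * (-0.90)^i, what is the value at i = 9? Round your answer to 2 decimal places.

S_9 = -2.26 * (-0.9)^9 ≈ -2.26 * -0.3874 ≈ 0.88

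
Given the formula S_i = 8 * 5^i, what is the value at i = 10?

S_10 = 8 * 5^10 = 8 * 9765625 = 78125000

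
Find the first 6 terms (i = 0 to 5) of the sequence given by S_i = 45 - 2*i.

This is an arithmetic sequence.
i=0: S_0 = 45 + -2*0 = 45
i=1: S_1 = 45 + -2*1 = 43
i=2: S_2 = 45 + -2*2 = 41
i=3: S_3 = 45 + -2*3 = 39
i=4: S_4 = 45 + -2*4 = 37
i=5: S_5 = 45 + -2*5 = 35
The first 6 terms are: [45, 43, 41, 39, 37, 35]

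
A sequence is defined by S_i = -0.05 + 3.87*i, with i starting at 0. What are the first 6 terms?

This is an arithmetic sequence.
i=0: S_0 = -0.05 + 3.87*0 = -0.05
i=1: S_1 = -0.05 + 3.87*1 = 3.82
i=2: S_2 = -0.05 + 3.87*2 = 7.69
i=3: S_3 = -0.05 + 3.87*3 = 11.56
i=4: S_4 = -0.05 + 3.87*4 = 15.43
i=5: S_5 = -0.05 + 3.87*5 = 19.3
The first 6 terms are: [-0.05, 3.82, 7.69, 11.56, 15.43, 19.3]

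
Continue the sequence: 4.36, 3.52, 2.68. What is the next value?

Differences: 3.52 - 4.36 = -0.84
This is an arithmetic sequence with common difference d = -0.84.
Next term = 2.68 + -0.84 = 1.84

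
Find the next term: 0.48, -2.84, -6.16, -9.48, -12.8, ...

Differences: -2.84 - 0.48 = -3.32
This is an arithmetic sequence with common difference d = -3.32.
Next term = -12.8 + -3.32 = -16.12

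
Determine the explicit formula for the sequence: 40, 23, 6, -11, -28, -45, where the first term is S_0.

Check differences: 23 - 40 = -17
6 - 23 = -17
Common difference d = -17.
First term a = 40.
Formula: S_i = 40 - 17*i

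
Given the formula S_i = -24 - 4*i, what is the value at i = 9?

S_9 = -24 + -4*9 = -24 + -36 = -60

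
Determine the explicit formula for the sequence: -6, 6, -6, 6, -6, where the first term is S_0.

Check ratios: 6 / -6 = -1.0
Common ratio r = -1.
First term a = -6.
Formula: S_i = -6 * (-1)^i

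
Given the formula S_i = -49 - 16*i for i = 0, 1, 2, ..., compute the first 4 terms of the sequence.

This is an arithmetic sequence.
i=0: S_0 = -49 + -16*0 = -49
i=1: S_1 = -49 + -16*1 = -65
i=2: S_2 = -49 + -16*2 = -81
i=3: S_3 = -49 + -16*3 = -97
The first 4 terms are: [-49, -65, -81, -97]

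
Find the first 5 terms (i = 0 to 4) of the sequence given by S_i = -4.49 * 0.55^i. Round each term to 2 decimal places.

This is a geometric sequence.
i=0: S_0 = -4.49 * 0.55^0 = -4.49
i=1: S_1 = -4.49 * 0.55^1 ≈ -2.47
i=2: S_2 = -4.49 * 0.55^2 ≈ -1.36
i=3: S_3 = -4.49 * 0.55^3 ≈ -0.75
i=4: S_4 = -4.49 * 0.55^4 ≈ -0.41
The first 5 terms are: [-4.49, -2.47, -1.36, -0.75, -0.41]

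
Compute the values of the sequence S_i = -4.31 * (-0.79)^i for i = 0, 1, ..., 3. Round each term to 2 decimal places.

This is a geometric sequence.
i=0: S_0 = -4.31 * (-0.79)^0 = -4.31
i=1: S_1 = -4.31 * (-0.79)^1 ≈ 3.4
i=2: S_2 = -4.31 * (-0.79)^2 ≈ -2.69
i=3: S_3 = -4.31 * (-0.79)^3 ≈ 2.12
The first 4 terms are: [-4.31, 3.4, -2.69, 2.12]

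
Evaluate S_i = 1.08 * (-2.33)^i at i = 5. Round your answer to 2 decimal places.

S_5 = 1.08 * (-2.33)^5 ≈ 1.08 * -68.672 ≈ -74.17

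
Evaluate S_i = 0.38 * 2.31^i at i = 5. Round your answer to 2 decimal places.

S_5 = 0.38 * 2.31^5 ≈ 0.38 * 65.7749 ≈ 24.99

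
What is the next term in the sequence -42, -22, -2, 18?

Differences: -22 - -42 = 20
This is an arithmetic sequence with common difference d = 20.
Next term = 18 + 20 = 38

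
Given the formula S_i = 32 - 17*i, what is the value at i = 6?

S_6 = 32 + -17*6 = 32 + -102 = -70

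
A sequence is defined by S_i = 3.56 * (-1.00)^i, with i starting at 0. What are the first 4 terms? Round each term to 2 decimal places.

This is a geometric sequence.
i=0: S_0 = 3.56 * (-1.0)^0 = 3.56
i=1: S_1 = 3.56 * (-1.0)^1 = -3.56
i=2: S_2 = 3.56 * (-1.0)^2 = 3.56
i=3: S_3 = 3.56 * (-1.0)^3 = -3.56
The first 4 terms are: [3.56, -3.56, 3.56, -3.56]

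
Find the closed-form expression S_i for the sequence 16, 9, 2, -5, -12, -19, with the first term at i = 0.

Check differences: 9 - 16 = -7
2 - 9 = -7
Common difference d = -7.
First term a = 16.
Formula: S_i = 16 - 7*i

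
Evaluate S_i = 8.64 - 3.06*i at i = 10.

S_10 = 8.64 + -3.06*10 = 8.64 + -30.6 = -21.96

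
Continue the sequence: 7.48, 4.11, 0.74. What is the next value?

Differences: 4.11 - 7.48 = -3.37
This is an arithmetic sequence with common difference d = -3.37.
Next term = 0.74 + -3.37 = -2.63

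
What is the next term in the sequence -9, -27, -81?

Ratios: -27 / -9 = 3.0
This is a geometric sequence with common ratio r = 3.
Next term = -81 * 3 = -243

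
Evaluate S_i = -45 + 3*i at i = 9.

S_9 = -45 + 3*9 = -45 + 27 = -18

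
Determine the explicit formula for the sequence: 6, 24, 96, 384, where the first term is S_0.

Check ratios: 24 / 6 = 4.0
Common ratio r = 4.
First term a = 6.
Formula: S_i = 6 * 4^i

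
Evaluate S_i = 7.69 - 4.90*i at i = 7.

S_7 = 7.69 + -4.9*7 = 7.69 + -34.3 = -26.61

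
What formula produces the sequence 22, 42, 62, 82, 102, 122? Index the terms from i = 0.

Check differences: 42 - 22 = 20
62 - 42 = 20
Common difference d = 20.
First term a = 22.
Formula: S_i = 22 + 20*i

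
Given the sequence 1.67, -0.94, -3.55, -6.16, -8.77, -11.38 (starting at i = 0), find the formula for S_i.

Check differences: -0.94 - 1.67 = -2.61
-3.55 - -0.94 = -2.61
Common difference d = -2.61.
First term a = 1.67.
Formula: S_i = 1.67 - 2.61*i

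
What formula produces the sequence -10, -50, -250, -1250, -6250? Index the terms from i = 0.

Check ratios: -50 / -10 = 5.0
Common ratio r = 5.
First term a = -10.
Formula: S_i = -10 * 5^i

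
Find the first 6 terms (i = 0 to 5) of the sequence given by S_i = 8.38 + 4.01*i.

This is an arithmetic sequence.
i=0: S_0 = 8.38 + 4.01*0 = 8.38
i=1: S_1 = 8.38 + 4.01*1 = 12.39
i=2: S_2 = 8.38 + 4.01*2 = 16.4
i=3: S_3 = 8.38 + 4.01*3 = 20.41
i=4: S_4 = 8.38 + 4.01*4 = 24.42
i=5: S_5 = 8.38 + 4.01*5 = 28.43
The first 6 terms are: [8.38, 12.39, 16.4, 20.41, 24.42, 28.43]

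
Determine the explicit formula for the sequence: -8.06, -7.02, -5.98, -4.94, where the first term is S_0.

Check differences: -7.02 - -8.06 = 1.04
-5.98 - -7.02 = 1.04
Common difference d = 1.04.
First term a = -8.06.
Formula: S_i = -8.06 + 1.04*i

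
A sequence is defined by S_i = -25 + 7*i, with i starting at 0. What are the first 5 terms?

This is an arithmetic sequence.
i=0: S_0 = -25 + 7*0 = -25
i=1: S_1 = -25 + 7*1 = -18
i=2: S_2 = -25 + 7*2 = -11
i=3: S_3 = -25 + 7*3 = -4
i=4: S_4 = -25 + 7*4 = 3
The first 5 terms are: [-25, -18, -11, -4, 3]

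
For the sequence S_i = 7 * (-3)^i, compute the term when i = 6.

S_6 = 7 * (-3)^6 = 7 * 729 = 5103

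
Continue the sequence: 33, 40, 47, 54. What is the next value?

Differences: 40 - 33 = 7
This is an arithmetic sequence with common difference d = 7.
Next term = 54 + 7 = 61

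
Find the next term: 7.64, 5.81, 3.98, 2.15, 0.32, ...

Differences: 5.81 - 7.64 = -1.83
This is an arithmetic sequence with common difference d = -1.83.
Next term = 0.32 + -1.83 = -1.51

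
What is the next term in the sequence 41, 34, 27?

Differences: 34 - 41 = -7
This is an arithmetic sequence with common difference d = -7.
Next term = 27 + -7 = 20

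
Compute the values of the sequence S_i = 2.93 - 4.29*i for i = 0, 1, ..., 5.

This is an arithmetic sequence.
i=0: S_0 = 2.93 + -4.29*0 = 2.93
i=1: S_1 = 2.93 + -4.29*1 = -1.36
i=2: S_2 = 2.93 + -4.29*2 = -5.65
i=3: S_3 = 2.93 + -4.29*3 = -9.94
i=4: S_4 = 2.93 + -4.29*4 = -14.23
i=5: S_5 = 2.93 + -4.29*5 = -18.52
The first 6 terms are: [2.93, -1.36, -5.65, -9.94, -14.23, -18.52]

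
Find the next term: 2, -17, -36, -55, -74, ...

Differences: -17 - 2 = -19
This is an arithmetic sequence with common difference d = -19.
Next term = -74 + -19 = -93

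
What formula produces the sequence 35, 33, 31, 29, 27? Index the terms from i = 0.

Check differences: 33 - 35 = -2
31 - 33 = -2
Common difference d = -2.
First term a = 35.
Formula: S_i = 35 - 2*i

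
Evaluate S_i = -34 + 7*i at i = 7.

S_7 = -34 + 7*7 = -34 + 49 = 15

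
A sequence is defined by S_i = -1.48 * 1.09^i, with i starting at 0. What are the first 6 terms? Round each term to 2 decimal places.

This is a geometric sequence.
i=0: S_0 = -1.48 * 1.09^0 = -1.48
i=1: S_1 = -1.48 * 1.09^1 ≈ -1.61
i=2: S_2 = -1.48 * 1.09^2 ≈ -1.76
i=3: S_3 = -1.48 * 1.09^3 ≈ -1.92
i=4: S_4 = -1.48 * 1.09^4 ≈ -2.09
i=5: S_5 = -1.48 * 1.09^5 ≈ -2.28
The first 6 terms are: [-1.48, -1.61, -1.76, -1.92, -2.09, -2.28]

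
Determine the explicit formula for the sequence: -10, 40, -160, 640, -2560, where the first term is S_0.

Check ratios: 40 / -10 = -4.0
Common ratio r = -4.
First term a = -10.
Formula: S_i = -10 * (-4)^i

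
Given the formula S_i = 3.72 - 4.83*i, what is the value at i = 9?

S_9 = 3.72 + -4.83*9 = 3.72 + -43.47 = -39.75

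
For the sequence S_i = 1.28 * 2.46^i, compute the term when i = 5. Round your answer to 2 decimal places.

S_5 = 1.28 * 2.46^5 ≈ 1.28 * 90.0898 ≈ 115.31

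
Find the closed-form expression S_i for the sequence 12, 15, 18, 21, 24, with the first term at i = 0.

Check differences: 15 - 12 = 3
18 - 15 = 3
Common difference d = 3.
First term a = 12.
Formula: S_i = 12 + 3*i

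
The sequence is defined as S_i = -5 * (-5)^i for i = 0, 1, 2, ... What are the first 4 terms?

This is a geometric sequence.
i=0: S_0 = -5 * (-5)^0 = -5
i=1: S_1 = -5 * (-5)^1 = 25
i=2: S_2 = -5 * (-5)^2 = -125
i=3: S_3 = -5 * (-5)^3 = 625
The first 4 terms are: [-5, 25, -125, 625]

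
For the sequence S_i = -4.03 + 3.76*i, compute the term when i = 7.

S_7 = -4.03 + 3.76*7 = -4.03 + 26.32 = 22.29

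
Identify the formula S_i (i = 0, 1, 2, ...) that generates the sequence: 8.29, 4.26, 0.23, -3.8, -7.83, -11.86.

Check differences: 4.26 - 8.29 = -4.03
0.23 - 4.26 = -4.03
Common difference d = -4.03.
First term a = 8.29.
Formula: S_i = 8.29 - 4.03*i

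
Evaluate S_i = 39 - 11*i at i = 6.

S_6 = 39 + -11*6 = 39 + -66 = -27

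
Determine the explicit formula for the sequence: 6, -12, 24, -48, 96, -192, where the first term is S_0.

Check ratios: -12 / 6 = -2.0
Common ratio r = -2.
First term a = 6.
Formula: S_i = 6 * (-2)^i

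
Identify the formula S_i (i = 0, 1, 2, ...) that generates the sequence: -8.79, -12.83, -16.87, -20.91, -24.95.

Check differences: -12.83 - -8.79 = -4.04
-16.87 - -12.83 = -4.04
Common difference d = -4.04.
First term a = -8.79.
Formula: S_i = -8.79 - 4.04*i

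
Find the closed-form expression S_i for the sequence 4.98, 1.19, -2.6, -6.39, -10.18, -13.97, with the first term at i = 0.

Check differences: 1.19 - 4.98 = -3.79
-2.6 - 1.19 = -3.79
Common difference d = -3.79.
First term a = 4.98.
Formula: S_i = 4.98 - 3.79*i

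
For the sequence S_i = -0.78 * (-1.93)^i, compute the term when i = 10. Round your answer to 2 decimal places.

S_10 = -0.78 * (-1.93)^10 ≈ -0.78 * 717.089 ≈ -559.33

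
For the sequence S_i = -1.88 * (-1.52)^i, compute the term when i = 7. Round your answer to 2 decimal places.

S_7 = -1.88 * (-1.52)^7 ≈ -1.88 * -18.7458 ≈ 35.24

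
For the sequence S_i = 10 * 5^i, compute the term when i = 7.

S_7 = 10 * 5^7 = 10 * 78125 = 781250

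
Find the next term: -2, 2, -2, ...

Ratios: 2 / -2 = -1.0
This is a geometric sequence with common ratio r = -1.
Next term = -2 * -1 = 2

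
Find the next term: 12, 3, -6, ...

Differences: 3 - 12 = -9
This is an arithmetic sequence with common difference d = -9.
Next term = -6 + -9 = -15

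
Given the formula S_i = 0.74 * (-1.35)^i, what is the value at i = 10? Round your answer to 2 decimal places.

S_10 = 0.74 * (-1.35)^10 ≈ 0.74 * 20.1066 ≈ 14.88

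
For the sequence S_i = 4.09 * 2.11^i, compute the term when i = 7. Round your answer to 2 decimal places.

S_7 = 4.09 * 2.11^7 ≈ 4.09 * 186.1989 ≈ 761.55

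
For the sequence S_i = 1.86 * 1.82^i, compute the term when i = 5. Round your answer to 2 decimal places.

S_5 = 1.86 * 1.82^5 ≈ 1.86 * 19.969 ≈ 37.14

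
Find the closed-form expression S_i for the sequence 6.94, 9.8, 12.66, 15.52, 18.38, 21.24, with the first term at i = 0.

Check differences: 9.8 - 6.94 = 2.86
12.66 - 9.8 = 2.86
Common difference d = 2.86.
First term a = 6.94.
Formula: S_i = 6.94 + 2.86*i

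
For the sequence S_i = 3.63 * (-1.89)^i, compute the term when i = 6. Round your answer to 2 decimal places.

S_6 = 3.63 * (-1.89)^6 ≈ 3.63 * 45.5796 ≈ 165.45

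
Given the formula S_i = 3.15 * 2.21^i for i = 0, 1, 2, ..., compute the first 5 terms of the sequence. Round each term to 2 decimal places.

This is a geometric sequence.
i=0: S_0 = 3.15 * 2.21^0 = 3.15
i=1: S_1 = 3.15 * 2.21^1 ≈ 6.96
i=2: S_2 = 3.15 * 2.21^2 ≈ 15.38
i=3: S_3 = 3.15 * 2.21^3 ≈ 34.0
i=4: S_4 = 3.15 * 2.21^4 ≈ 75.14
The first 5 terms are: [3.15, 6.96, 15.38, 34.0, 75.14]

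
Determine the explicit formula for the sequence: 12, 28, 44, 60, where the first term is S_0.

Check differences: 28 - 12 = 16
44 - 28 = 16
Common difference d = 16.
First term a = 12.
Formula: S_i = 12 + 16*i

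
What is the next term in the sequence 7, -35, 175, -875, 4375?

Ratios: -35 / 7 = -5.0
This is a geometric sequence with common ratio r = -5.
Next term = 4375 * -5 = -21875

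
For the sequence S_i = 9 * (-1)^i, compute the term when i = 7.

S_7 = 9 * (-1)^7 = 9 * -1 = -9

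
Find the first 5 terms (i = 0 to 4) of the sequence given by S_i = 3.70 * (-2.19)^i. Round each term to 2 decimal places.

This is a geometric sequence.
i=0: S_0 = 3.7 * (-2.19)^0 = 3.7
i=1: S_1 = 3.7 * (-2.19)^1 ≈ -8.1
i=2: S_2 = 3.7 * (-2.19)^2 ≈ 17.75
i=3: S_3 = 3.7 * (-2.19)^3 ≈ -38.86
i=4: S_4 = 3.7 * (-2.19)^4 ≈ 85.11
The first 5 terms are: [3.7, -8.1, 17.75, -38.86, 85.11]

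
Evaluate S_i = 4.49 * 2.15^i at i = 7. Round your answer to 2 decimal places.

S_7 = 4.49 * 2.15^7 ≈ 4.49 * 212.3583 ≈ 953.49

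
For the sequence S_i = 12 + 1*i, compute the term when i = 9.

S_9 = 12 + 1*9 = 12 + 9 = 21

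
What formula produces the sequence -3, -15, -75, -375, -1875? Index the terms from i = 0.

Check ratios: -15 / -3 = 5.0
Common ratio r = 5.
First term a = -3.
Formula: S_i = -3 * 5^i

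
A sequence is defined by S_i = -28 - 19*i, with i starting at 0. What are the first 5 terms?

This is an arithmetic sequence.
i=0: S_0 = -28 + -19*0 = -28
i=1: S_1 = -28 + -19*1 = -47
i=2: S_2 = -28 + -19*2 = -66
i=3: S_3 = -28 + -19*3 = -85
i=4: S_4 = -28 + -19*4 = -104
The first 5 terms are: [-28, -47, -66, -85, -104]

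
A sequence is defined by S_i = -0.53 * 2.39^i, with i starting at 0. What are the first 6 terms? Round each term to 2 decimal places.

This is a geometric sequence.
i=0: S_0 = -0.53 * 2.39^0 = -0.53
i=1: S_1 = -0.53 * 2.39^1 ≈ -1.27
i=2: S_2 = -0.53 * 2.39^2 ≈ -3.03
i=3: S_3 = -0.53 * 2.39^3 ≈ -7.24
i=4: S_4 = -0.53 * 2.39^4 ≈ -17.29
i=5: S_5 = -0.53 * 2.39^5 ≈ -41.33
The first 6 terms are: [-0.53, -1.27, -3.03, -7.24, -17.29, -41.33]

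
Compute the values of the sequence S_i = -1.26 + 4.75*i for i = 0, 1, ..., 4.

This is an arithmetic sequence.
i=0: S_0 = -1.26 + 4.75*0 = -1.26
i=1: S_1 = -1.26 + 4.75*1 = 3.49
i=2: S_2 = -1.26 + 4.75*2 = 8.24
i=3: S_3 = -1.26 + 4.75*3 = 12.99
i=4: S_4 = -1.26 + 4.75*4 = 17.74
The first 5 terms are: [-1.26, 3.49, 8.24, 12.99, 17.74]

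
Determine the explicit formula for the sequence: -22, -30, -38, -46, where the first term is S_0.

Check differences: -30 - -22 = -8
-38 - -30 = -8
Common difference d = -8.
First term a = -22.
Formula: S_i = -22 - 8*i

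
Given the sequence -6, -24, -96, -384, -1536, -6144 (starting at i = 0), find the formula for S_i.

Check ratios: -24 / -6 = 4.0
Common ratio r = 4.
First term a = -6.
Formula: S_i = -6 * 4^i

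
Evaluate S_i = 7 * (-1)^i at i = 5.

S_5 = 7 * (-1)^5 = 7 * -1 = -7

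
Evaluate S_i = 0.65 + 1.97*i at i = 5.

S_5 = 0.65 + 1.97*5 = 0.65 + 9.85 = 10.5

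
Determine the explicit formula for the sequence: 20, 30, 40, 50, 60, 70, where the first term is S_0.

Check differences: 30 - 20 = 10
40 - 30 = 10
Common difference d = 10.
First term a = 20.
Formula: S_i = 20 + 10*i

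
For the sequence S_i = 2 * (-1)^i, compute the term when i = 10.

S_10 = 2 * (-1)^10 = 2 * 1 = 2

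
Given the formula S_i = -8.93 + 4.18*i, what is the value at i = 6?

S_6 = -8.93 + 4.18*6 = -8.93 + 25.08 = 16.15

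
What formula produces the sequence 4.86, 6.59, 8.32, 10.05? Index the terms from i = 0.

Check differences: 6.59 - 4.86 = 1.73
8.32 - 6.59 = 1.73
Common difference d = 1.73.
First term a = 4.86.
Formula: S_i = 4.86 + 1.73*i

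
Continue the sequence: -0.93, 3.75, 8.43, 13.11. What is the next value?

Differences: 3.75 - -0.93 = 4.68
This is an arithmetic sequence with common difference d = 4.68.
Next term = 13.11 + 4.68 = 17.79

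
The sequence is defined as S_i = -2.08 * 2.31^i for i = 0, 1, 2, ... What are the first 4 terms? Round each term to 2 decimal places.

This is a geometric sequence.
i=0: S_0 = -2.08 * 2.31^0 = -2.08
i=1: S_1 = -2.08 * 2.31^1 ≈ -4.8
i=2: S_2 = -2.08 * 2.31^2 ≈ -11.1
i=3: S_3 = -2.08 * 2.31^3 ≈ -25.64
The first 4 terms are: [-2.08, -4.8, -11.1, -25.64]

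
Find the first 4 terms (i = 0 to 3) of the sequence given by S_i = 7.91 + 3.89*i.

This is an arithmetic sequence.
i=0: S_0 = 7.91 + 3.89*0 = 7.91
i=1: S_1 = 7.91 + 3.89*1 = 11.8
i=2: S_2 = 7.91 + 3.89*2 = 15.69
i=3: S_3 = 7.91 + 3.89*3 = 19.58
The first 4 terms are: [7.91, 11.8, 15.69, 19.58]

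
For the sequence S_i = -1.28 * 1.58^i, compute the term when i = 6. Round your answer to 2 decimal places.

S_6 = -1.28 * 1.58^6 ≈ -1.28 * 15.5576 ≈ -19.91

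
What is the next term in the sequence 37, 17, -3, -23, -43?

Differences: 17 - 37 = -20
This is an arithmetic sequence with common difference d = -20.
Next term = -43 + -20 = -63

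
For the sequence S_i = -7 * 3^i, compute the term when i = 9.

S_9 = -7 * 3^9 = -7 * 19683 = -137781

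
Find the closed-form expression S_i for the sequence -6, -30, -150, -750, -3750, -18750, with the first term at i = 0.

Check ratios: -30 / -6 = 5.0
Common ratio r = 5.
First term a = -6.
Formula: S_i = -6 * 5^i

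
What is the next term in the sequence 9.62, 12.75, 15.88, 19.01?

Differences: 12.75 - 9.62 = 3.13
This is an arithmetic sequence with common difference d = 3.13.
Next term = 19.01 + 3.13 = 22.14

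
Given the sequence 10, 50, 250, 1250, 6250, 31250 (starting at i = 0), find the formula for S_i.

Check ratios: 50 / 10 = 5.0
Common ratio r = 5.
First term a = 10.
Formula: S_i = 10 * 5^i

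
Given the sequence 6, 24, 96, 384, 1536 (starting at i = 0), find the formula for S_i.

Check ratios: 24 / 6 = 4.0
Common ratio r = 4.
First term a = 6.
Formula: S_i = 6 * 4^i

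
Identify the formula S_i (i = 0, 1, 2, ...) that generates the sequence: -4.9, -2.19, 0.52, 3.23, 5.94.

Check differences: -2.19 - -4.9 = 2.71
0.52 - -2.19 = 2.71
Common difference d = 2.71.
First term a = -4.9.
Formula: S_i = -4.90 + 2.71*i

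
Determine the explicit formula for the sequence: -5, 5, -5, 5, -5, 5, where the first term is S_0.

Check ratios: 5 / -5 = -1.0
Common ratio r = -1.
First term a = -5.
Formula: S_i = -5 * (-1)^i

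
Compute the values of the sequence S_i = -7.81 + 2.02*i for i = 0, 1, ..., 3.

This is an arithmetic sequence.
i=0: S_0 = -7.81 + 2.02*0 = -7.81
i=1: S_1 = -7.81 + 2.02*1 = -5.79
i=2: S_2 = -7.81 + 2.02*2 = -3.77
i=3: S_3 = -7.81 + 2.02*3 = -1.75
The first 4 terms are: [-7.81, -5.79, -3.77, -1.75]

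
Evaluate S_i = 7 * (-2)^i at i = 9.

S_9 = 7 * (-2)^9 = 7 * -512 = -3584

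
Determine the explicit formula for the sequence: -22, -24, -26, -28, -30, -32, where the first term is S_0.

Check differences: -24 - -22 = -2
-26 - -24 = -2
Common difference d = -2.
First term a = -22.
Formula: S_i = -22 - 2*i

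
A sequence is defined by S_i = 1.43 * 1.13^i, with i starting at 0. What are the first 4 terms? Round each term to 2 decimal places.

This is a geometric sequence.
i=0: S_0 = 1.43 * 1.13^0 = 1.43
i=1: S_1 = 1.43 * 1.13^1 ≈ 1.62
i=2: S_2 = 1.43 * 1.13^2 ≈ 1.83
i=3: S_3 = 1.43 * 1.13^3 ≈ 2.06
The first 4 terms are: [1.43, 1.62, 1.83, 2.06]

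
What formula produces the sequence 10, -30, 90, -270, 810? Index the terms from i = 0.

Check ratios: -30 / 10 = -3.0
Common ratio r = -3.
First term a = 10.
Formula: S_i = 10 * (-3)^i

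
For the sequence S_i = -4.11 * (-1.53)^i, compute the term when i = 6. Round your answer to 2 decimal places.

S_6 = -4.11 * (-1.53)^6 ≈ -4.11 * 12.8277 ≈ -52.72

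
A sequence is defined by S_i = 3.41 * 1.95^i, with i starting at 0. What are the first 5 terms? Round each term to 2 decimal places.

This is a geometric sequence.
i=0: S_0 = 3.41 * 1.95^0 = 3.41
i=1: S_1 = 3.41 * 1.95^1 ≈ 6.65
i=2: S_2 = 3.41 * 1.95^2 ≈ 12.97
i=3: S_3 = 3.41 * 1.95^3 ≈ 25.28
i=4: S_4 = 3.41 * 1.95^4 ≈ 49.31
The first 5 terms are: [3.41, 6.65, 12.97, 25.28, 49.31]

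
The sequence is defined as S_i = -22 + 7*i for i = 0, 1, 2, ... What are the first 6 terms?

This is an arithmetic sequence.
i=0: S_0 = -22 + 7*0 = -22
i=1: S_1 = -22 + 7*1 = -15
i=2: S_2 = -22 + 7*2 = -8
i=3: S_3 = -22 + 7*3 = -1
i=4: S_4 = -22 + 7*4 = 6
i=5: S_5 = -22 + 7*5 = 13
The first 6 terms are: [-22, -15, -8, -1, 6, 13]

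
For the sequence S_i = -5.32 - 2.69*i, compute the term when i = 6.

S_6 = -5.32 + -2.69*6 = -5.32 + -16.14 = -21.46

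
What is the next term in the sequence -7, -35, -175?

Ratios: -35 / -7 = 5.0
This is a geometric sequence with common ratio r = 5.
Next term = -175 * 5 = -875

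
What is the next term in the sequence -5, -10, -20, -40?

Ratios: -10 / -5 = 2.0
This is a geometric sequence with common ratio r = 2.
Next term = -40 * 2 = -80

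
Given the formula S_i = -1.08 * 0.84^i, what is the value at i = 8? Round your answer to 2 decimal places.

S_8 = -1.08 * 0.84^8 ≈ -1.08 * 0.2479 ≈ -0.27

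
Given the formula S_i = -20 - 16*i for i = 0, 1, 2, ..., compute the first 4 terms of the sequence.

This is an arithmetic sequence.
i=0: S_0 = -20 + -16*0 = -20
i=1: S_1 = -20 + -16*1 = -36
i=2: S_2 = -20 + -16*2 = -52
i=3: S_3 = -20 + -16*3 = -68
The first 4 terms are: [-20, -36, -52, -68]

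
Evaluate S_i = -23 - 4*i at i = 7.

S_7 = -23 + -4*7 = -23 + -28 = -51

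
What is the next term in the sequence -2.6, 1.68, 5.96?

Differences: 1.68 - -2.6 = 4.28
This is an arithmetic sequence with common difference d = 4.28.
Next term = 5.96 + 4.28 = 10.24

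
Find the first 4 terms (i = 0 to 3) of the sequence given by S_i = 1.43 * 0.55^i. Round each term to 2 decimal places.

This is a geometric sequence.
i=0: S_0 = 1.43 * 0.55^0 = 1.43
i=1: S_1 = 1.43 * 0.55^1 ≈ 0.79
i=2: S_2 = 1.43 * 0.55^2 ≈ 0.43
i=3: S_3 = 1.43 * 0.55^3 ≈ 0.24
The first 4 terms are: [1.43, 0.79, 0.43, 0.24]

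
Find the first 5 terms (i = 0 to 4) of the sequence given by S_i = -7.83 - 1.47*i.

This is an arithmetic sequence.
i=0: S_0 = -7.83 + -1.47*0 = -7.83
i=1: S_1 = -7.83 + -1.47*1 = -9.3
i=2: S_2 = -7.83 + -1.47*2 = -10.77
i=3: S_3 = -7.83 + -1.47*3 = -12.24
i=4: S_4 = -7.83 + -1.47*4 = -13.71
The first 5 terms are: [-7.83, -9.3, -10.77, -12.24, -13.71]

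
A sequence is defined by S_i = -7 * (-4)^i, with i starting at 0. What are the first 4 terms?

This is a geometric sequence.
i=0: S_0 = -7 * (-4)^0 = -7
i=1: S_1 = -7 * (-4)^1 = 28
i=2: S_2 = -7 * (-4)^2 = -112
i=3: S_3 = -7 * (-4)^3 = 448
The first 4 terms are: [-7, 28, -112, 448]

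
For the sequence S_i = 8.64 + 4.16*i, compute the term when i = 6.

S_6 = 8.64 + 4.16*6 = 8.64 + 24.96 = 33.6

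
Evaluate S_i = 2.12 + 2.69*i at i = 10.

S_10 = 2.12 + 2.69*10 = 2.12 + 26.9 = 29.02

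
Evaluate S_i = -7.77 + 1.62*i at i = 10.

S_10 = -7.77 + 1.62*10 = -7.77 + 16.2 = 8.43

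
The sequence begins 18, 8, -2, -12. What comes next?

Differences: 8 - 18 = -10
This is an arithmetic sequence with common difference d = -10.
Next term = -12 + -10 = -22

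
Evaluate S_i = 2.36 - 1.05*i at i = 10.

S_10 = 2.36 + -1.05*10 = 2.36 + -10.5 = -8.14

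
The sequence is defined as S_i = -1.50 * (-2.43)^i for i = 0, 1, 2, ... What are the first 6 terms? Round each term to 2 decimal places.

This is a geometric sequence.
i=0: S_0 = -1.5 * (-2.43)^0 = -1.5
i=1: S_1 = -1.5 * (-2.43)^1 ≈ 3.65
i=2: S_2 = -1.5 * (-2.43)^2 ≈ -8.86
i=3: S_3 = -1.5 * (-2.43)^3 ≈ 21.52
i=4: S_4 = -1.5 * (-2.43)^4 ≈ -52.3
i=5: S_5 = -1.5 * (-2.43)^5 ≈ 127.09
The first 6 terms are: [-1.5, 3.65, -8.86, 21.52, -52.3, 127.09]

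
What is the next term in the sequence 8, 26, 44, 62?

Differences: 26 - 8 = 18
This is an arithmetic sequence with common difference d = 18.
Next term = 62 + 18 = 80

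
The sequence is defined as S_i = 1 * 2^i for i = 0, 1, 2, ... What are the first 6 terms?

This is a geometric sequence.
i=0: S_0 = 1 * 2^0 = 1
i=1: S_1 = 1 * 2^1 = 2
i=2: S_2 = 1 * 2^2 = 4
i=3: S_3 = 1 * 2^3 = 8
i=4: S_4 = 1 * 2^4 = 16
i=5: S_5 = 1 * 2^5 = 32
The first 6 terms are: [1, 2, 4, 8, 16, 32]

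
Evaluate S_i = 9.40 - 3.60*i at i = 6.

S_6 = 9.4 + -3.6*6 = 9.4 + -21.6 = -12.2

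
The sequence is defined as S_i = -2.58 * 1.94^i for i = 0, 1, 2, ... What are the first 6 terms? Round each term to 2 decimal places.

This is a geometric sequence.
i=0: S_0 = -2.58 * 1.94^0 = -2.58
i=1: S_1 = -2.58 * 1.94^1 ≈ -5.01
i=2: S_2 = -2.58 * 1.94^2 ≈ -9.71
i=3: S_3 = -2.58 * 1.94^3 ≈ -18.84
i=4: S_4 = -2.58 * 1.94^4 ≈ -36.54
i=5: S_5 = -2.58 * 1.94^5 ≈ -70.9
The first 6 terms are: [-2.58, -5.01, -9.71, -18.84, -36.54, -70.9]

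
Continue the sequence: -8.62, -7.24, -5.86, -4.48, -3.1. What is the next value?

Differences: -7.24 - -8.62 = 1.38
This is an arithmetic sequence with common difference d = 1.38.
Next term = -3.1 + 1.38 = -1.72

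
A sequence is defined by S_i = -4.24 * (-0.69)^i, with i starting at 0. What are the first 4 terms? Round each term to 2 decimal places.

This is a geometric sequence.
i=0: S_0 = -4.24 * (-0.69)^0 = -4.24
i=1: S_1 = -4.24 * (-0.69)^1 ≈ 2.93
i=2: S_2 = -4.24 * (-0.69)^2 ≈ -2.02
i=3: S_3 = -4.24 * (-0.69)^3 ≈ 1.39
The first 4 terms are: [-4.24, 2.93, -2.02, 1.39]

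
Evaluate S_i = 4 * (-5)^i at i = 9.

S_9 = 4 * (-5)^9 = 4 * -1953125 = -7812500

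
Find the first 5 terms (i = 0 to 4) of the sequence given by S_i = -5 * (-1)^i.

This is a geometric sequence.
i=0: S_0 = -5 * (-1)^0 = -5
i=1: S_1 = -5 * (-1)^1 = 5
i=2: S_2 = -5 * (-1)^2 = -5
i=3: S_3 = -5 * (-1)^3 = 5
i=4: S_4 = -5 * (-1)^4 = -5
The first 5 terms are: [-5, 5, -5, 5, -5]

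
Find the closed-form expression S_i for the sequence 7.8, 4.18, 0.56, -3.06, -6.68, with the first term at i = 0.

Check differences: 4.18 - 7.8 = -3.62
0.56 - 4.18 = -3.62
Common difference d = -3.62.
First term a = 7.8.
Formula: S_i = 7.80 - 3.62*i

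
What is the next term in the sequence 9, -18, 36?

Ratios: -18 / 9 = -2.0
This is a geometric sequence with common ratio r = -2.
Next term = 36 * -2 = -72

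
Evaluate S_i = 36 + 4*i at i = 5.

S_5 = 36 + 4*5 = 36 + 20 = 56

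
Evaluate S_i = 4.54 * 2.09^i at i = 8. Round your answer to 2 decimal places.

S_8 = 4.54 * 2.09^8 ≈ 4.54 * 364.0578 ≈ 1652.82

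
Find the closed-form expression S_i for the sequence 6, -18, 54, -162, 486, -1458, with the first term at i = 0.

Check ratios: -18 / 6 = -3.0
Common ratio r = -3.
First term a = 6.
Formula: S_i = 6 * (-3)^i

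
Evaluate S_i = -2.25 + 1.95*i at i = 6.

S_6 = -2.25 + 1.95*6 = -2.25 + 11.7 = 9.45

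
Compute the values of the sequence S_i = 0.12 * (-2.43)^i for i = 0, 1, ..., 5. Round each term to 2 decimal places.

This is a geometric sequence.
i=0: S_0 = 0.12 * (-2.43)^0 = 0.12
i=1: S_1 = 0.12 * (-2.43)^1 ≈ -0.29
i=2: S_2 = 0.12 * (-2.43)^2 ≈ 0.71
i=3: S_3 = 0.12 * (-2.43)^3 ≈ -1.72
i=4: S_4 = 0.12 * (-2.43)^4 ≈ 4.18
i=5: S_5 = 0.12 * (-2.43)^5 ≈ -10.17
The first 6 terms are: [0.12, -0.29, 0.71, -1.72, 4.18, -10.17]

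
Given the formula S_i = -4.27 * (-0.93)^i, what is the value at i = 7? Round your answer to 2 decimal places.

S_7 = -4.27 * (-0.93)^7 ≈ -4.27 * -0.6017 ≈ 2.57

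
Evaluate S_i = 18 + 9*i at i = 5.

S_5 = 18 + 9*5 = 18 + 45 = 63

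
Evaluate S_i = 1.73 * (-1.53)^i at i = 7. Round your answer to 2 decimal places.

S_7 = 1.73 * (-1.53)^7 ≈ 1.73 * -19.6264 ≈ -33.95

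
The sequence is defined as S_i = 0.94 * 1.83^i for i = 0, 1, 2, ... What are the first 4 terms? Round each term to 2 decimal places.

This is a geometric sequence.
i=0: S_0 = 0.94 * 1.83^0 = 0.94
i=1: S_1 = 0.94 * 1.83^1 ≈ 1.72
i=2: S_2 = 0.94 * 1.83^2 ≈ 3.15
i=3: S_3 = 0.94 * 1.83^3 ≈ 5.76
The first 4 terms are: [0.94, 1.72, 3.15, 5.76]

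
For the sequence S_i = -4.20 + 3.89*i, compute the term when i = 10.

S_10 = -4.2 + 3.89*10 = -4.2 + 38.9 = 34.7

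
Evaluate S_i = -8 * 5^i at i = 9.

S_9 = -8 * 5^9 = -8 * 1953125 = -15625000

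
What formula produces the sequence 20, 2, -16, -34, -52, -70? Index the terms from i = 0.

Check differences: 2 - 20 = -18
-16 - 2 = -18
Common difference d = -18.
First term a = 20.
Formula: S_i = 20 - 18*i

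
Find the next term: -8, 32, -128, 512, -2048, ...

Ratios: 32 / -8 = -4.0
This is a geometric sequence with common ratio r = -4.
Next term = -2048 * -4 = 8192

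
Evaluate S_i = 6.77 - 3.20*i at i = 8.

S_8 = 6.77 + -3.2*8 = 6.77 + -25.6 = -18.83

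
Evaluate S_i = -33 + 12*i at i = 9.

S_9 = -33 + 12*9 = -33 + 108 = 75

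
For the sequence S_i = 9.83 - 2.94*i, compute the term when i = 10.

S_10 = 9.83 + -2.94*10 = 9.83 + -29.4 = -19.57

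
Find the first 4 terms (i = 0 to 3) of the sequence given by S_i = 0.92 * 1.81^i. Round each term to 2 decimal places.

This is a geometric sequence.
i=0: S_0 = 0.92 * 1.81^0 = 0.92
i=1: S_1 = 0.92 * 1.81^1 ≈ 1.67
i=2: S_2 = 0.92 * 1.81^2 ≈ 3.01
i=3: S_3 = 0.92 * 1.81^3 ≈ 5.46
The first 4 terms are: [0.92, 1.67, 3.01, 5.46]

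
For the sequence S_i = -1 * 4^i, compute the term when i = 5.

S_5 = -1 * 4^5 = -1 * 1024 = -1024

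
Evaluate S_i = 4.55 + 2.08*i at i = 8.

S_8 = 4.55 + 2.08*8 = 4.55 + 16.64 = 21.19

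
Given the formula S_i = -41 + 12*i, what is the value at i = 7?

S_7 = -41 + 12*7 = -41 + 84 = 43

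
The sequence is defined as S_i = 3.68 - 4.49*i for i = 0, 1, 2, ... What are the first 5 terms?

This is an arithmetic sequence.
i=0: S_0 = 3.68 + -4.49*0 = 3.68
i=1: S_1 = 3.68 + -4.49*1 = -0.81
i=2: S_2 = 3.68 + -4.49*2 = -5.3
i=3: S_3 = 3.68 + -4.49*3 = -9.79
i=4: S_4 = 3.68 + -4.49*4 = -14.28
The first 5 terms are: [3.68, -0.81, -5.3, -9.79, -14.28]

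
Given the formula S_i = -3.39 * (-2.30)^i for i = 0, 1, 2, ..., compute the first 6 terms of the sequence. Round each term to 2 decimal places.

This is a geometric sequence.
i=0: S_0 = -3.39 * (-2.3)^0 = -3.39
i=1: S_1 = -3.39 * (-2.3)^1 ≈ 7.8
i=2: S_2 = -3.39 * (-2.3)^2 ≈ -17.93
i=3: S_3 = -3.39 * (-2.3)^3 ≈ 41.25
i=4: S_4 = -3.39 * (-2.3)^4 ≈ -94.87
i=5: S_5 = -3.39 * (-2.3)^5 ≈ 218.19
The first 6 terms are: [-3.39, 7.8, -17.93, 41.25, -94.87, 218.19]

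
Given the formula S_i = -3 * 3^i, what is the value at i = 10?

S_10 = -3 * 3^10 = -3 * 59049 = -177147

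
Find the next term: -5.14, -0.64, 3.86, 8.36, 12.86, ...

Differences: -0.64 - -5.14 = 4.5
This is an arithmetic sequence with common difference d = 4.5.
Next term = 12.86 + 4.5 = 17.36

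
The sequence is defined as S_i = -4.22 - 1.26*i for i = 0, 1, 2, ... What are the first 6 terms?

This is an arithmetic sequence.
i=0: S_0 = -4.22 + -1.26*0 = -4.22
i=1: S_1 = -4.22 + -1.26*1 = -5.48
i=2: S_2 = -4.22 + -1.26*2 = -6.74
i=3: S_3 = -4.22 + -1.26*3 = -8.0
i=4: S_4 = -4.22 + -1.26*4 = -9.26
i=5: S_5 = -4.22 + -1.26*5 = -10.52
The first 6 terms are: [-4.22, -5.48, -6.74, -8.0, -9.26, -10.52]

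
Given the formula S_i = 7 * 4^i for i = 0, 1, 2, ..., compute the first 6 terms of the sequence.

This is a geometric sequence.
i=0: S_0 = 7 * 4^0 = 7
i=1: S_1 = 7 * 4^1 = 28
i=2: S_2 = 7 * 4^2 = 112
i=3: S_3 = 7 * 4^3 = 448
i=4: S_4 = 7 * 4^4 = 1792
i=5: S_5 = 7 * 4^5 = 7168
The first 6 terms are: [7, 28, 112, 448, 1792, 7168]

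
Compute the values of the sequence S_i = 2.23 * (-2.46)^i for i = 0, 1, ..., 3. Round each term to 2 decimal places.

This is a geometric sequence.
i=0: S_0 = 2.23 * (-2.46)^0 = 2.23
i=1: S_1 = 2.23 * (-2.46)^1 ≈ -5.49
i=2: S_2 = 2.23 * (-2.46)^2 ≈ 13.5
i=3: S_3 = 2.23 * (-2.46)^3 ≈ -33.2
The first 4 terms are: [2.23, -5.49, 13.5, -33.2]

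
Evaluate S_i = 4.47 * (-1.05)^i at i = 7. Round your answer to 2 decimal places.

S_7 = 4.47 * (-1.05)^7 ≈ 4.47 * -1.4071 ≈ -6.29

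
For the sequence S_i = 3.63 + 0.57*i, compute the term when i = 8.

S_8 = 3.63 + 0.57*8 = 3.63 + 4.56 = 8.19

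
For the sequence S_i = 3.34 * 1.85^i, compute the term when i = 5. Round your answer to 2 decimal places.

S_5 = 3.34 * 1.85^5 ≈ 3.34 * 21.67 ≈ 72.38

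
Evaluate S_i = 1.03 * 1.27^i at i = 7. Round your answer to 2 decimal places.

S_7 = 1.03 * 1.27^7 ≈ 1.03 * 5.3288 ≈ 5.49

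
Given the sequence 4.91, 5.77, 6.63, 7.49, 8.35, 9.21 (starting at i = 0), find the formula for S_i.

Check differences: 5.77 - 4.91 = 0.86
6.63 - 5.77 = 0.86
Common difference d = 0.86.
First term a = 4.91.
Formula: S_i = 4.91 + 0.86*i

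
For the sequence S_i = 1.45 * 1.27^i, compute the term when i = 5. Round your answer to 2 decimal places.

S_5 = 1.45 * 1.27^5 ≈ 1.45 * 3.3038 ≈ 4.79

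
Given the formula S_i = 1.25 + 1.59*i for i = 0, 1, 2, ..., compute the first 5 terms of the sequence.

This is an arithmetic sequence.
i=0: S_0 = 1.25 + 1.59*0 = 1.25
i=1: S_1 = 1.25 + 1.59*1 = 2.84
i=2: S_2 = 1.25 + 1.59*2 = 4.43
i=3: S_3 = 1.25 + 1.59*3 = 6.02
i=4: S_4 = 1.25 + 1.59*4 = 7.61
The first 5 terms are: [1.25, 2.84, 4.43, 6.02, 7.61]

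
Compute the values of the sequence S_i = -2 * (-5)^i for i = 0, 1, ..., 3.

This is a geometric sequence.
i=0: S_0 = -2 * (-5)^0 = -2
i=1: S_1 = -2 * (-5)^1 = 10
i=2: S_2 = -2 * (-5)^2 = -50
i=3: S_3 = -2 * (-5)^3 = 250
The first 4 terms are: [-2, 10, -50, 250]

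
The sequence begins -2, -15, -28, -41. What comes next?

Differences: -15 - -2 = -13
This is an arithmetic sequence with common difference d = -13.
Next term = -41 + -13 = -54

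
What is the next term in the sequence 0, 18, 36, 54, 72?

Differences: 18 - 0 = 18
This is an arithmetic sequence with common difference d = 18.
Next term = 72 + 18 = 90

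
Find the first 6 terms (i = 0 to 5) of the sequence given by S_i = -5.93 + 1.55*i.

This is an arithmetic sequence.
i=0: S_0 = -5.93 + 1.55*0 = -5.93
i=1: S_1 = -5.93 + 1.55*1 = -4.38
i=2: S_2 = -5.93 + 1.55*2 = -2.83
i=3: S_3 = -5.93 + 1.55*3 = -1.28
i=4: S_4 = -5.93 + 1.55*4 = 0.27
i=5: S_5 = -5.93 + 1.55*5 = 1.82
The first 6 terms are: [-5.93, -4.38, -2.83, -1.28, 0.27, 1.82]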